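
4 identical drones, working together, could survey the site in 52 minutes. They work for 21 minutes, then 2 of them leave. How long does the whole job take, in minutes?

83 minutes

One drone does 1/208 of the job per minute.
After 21 minutes with 4 drones, 21/52 is done (31/52 left).
With 2 drones the rate is 2/208 = 1/104, so the rest takes 31/52 ÷ 1/104 = 62 minutes.
Total = 21 + 62 = 83 minutes.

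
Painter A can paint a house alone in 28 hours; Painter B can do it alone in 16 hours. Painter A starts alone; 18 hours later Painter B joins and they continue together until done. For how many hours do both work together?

In 18 hours Painter A does 18/28 = 9/14 of the job, leaving 5/14.
Painter A and Painter B together work at 11/112 per hour, so finishing takes 5/14 ÷ 11/112 = 40/11 hours.

40/11 hours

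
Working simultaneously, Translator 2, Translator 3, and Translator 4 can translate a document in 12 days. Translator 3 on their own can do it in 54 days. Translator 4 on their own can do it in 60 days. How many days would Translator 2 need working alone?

270/13 days

Combined rate is 1/12 per day.
Known contribution: 1/54 + 1/60 = (10 + 9)/540 = 19/540 per day.
So Translator 2's rate is 1/12 − 19/540 = 13/270, meaning 270/13 days alone.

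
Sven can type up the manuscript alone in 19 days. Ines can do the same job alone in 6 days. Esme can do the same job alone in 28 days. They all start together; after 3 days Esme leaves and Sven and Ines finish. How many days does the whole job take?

In the first 3 days the combined rate is 407/1596, so 407/532 of the job is done, leaving 125/532.
After Esme leaves the rate is 25/114 per day; the remaining 125/532 takes 15/14 days.
Total = 3 + 15/14 = 57/14 days.

57/14 days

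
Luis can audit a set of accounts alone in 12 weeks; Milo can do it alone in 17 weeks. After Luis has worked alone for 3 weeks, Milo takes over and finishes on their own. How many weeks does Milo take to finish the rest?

51/4 weeks

In 3 weeks Luis does 3/12 = 1/4 of the job, leaving 3/4.
Milo works at 1/17 per week, so finishing takes 3/4 ÷ 1/17 = 51/4 weeks.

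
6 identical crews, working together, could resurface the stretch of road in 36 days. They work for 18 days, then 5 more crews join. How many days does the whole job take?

306/11 days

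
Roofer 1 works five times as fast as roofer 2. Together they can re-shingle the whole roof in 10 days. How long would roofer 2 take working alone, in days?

Let roofer 2's rate be r; then roofer 1's rate is 5r, so together (5 + 1)r = 6r = 1/10.
Thus r = 1/60 per day.
Roofer 2 alone: 60 days; roofer 1 alone: 12 days.

60 days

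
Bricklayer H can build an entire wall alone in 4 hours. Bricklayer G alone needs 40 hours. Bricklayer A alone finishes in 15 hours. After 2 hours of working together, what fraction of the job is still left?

19/60

Combined rate: 1/4 + 1/40 + 1/15 = (30 + 3 + 8)/120 = 41/120 per hour.
In 2 hours they complete 2·41/120 = 41/60 of the job.
So 19/60 remains.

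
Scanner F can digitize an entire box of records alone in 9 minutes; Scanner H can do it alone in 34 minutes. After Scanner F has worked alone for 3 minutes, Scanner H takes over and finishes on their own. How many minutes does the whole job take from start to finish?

77/3 minutes

In 3 minutes Scanner F does 3/9 = 1/3 of the job, leaving 2/3.
Scanner H works at 1/34 per minute, so finishing takes 2/3 ÷ 1/34 = 68/3 minutes.
Total time = 3 + 68/3 = 77/3 minutes.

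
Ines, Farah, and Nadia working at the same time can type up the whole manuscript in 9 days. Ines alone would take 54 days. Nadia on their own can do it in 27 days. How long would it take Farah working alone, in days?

18 days

Combined rate is 1/9 per day.
Known contribution: 1/54 + 1/27 = (1 + 2)/54 = 3/54 = 1/18 per day.
So Farah's rate is 1/9 − 1/18 = 1/18, meaning 18 days alone.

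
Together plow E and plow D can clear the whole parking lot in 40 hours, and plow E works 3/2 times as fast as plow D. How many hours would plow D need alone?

Let plow D's rate be r; then plow E's rate is (3/2)r, so together (3/2 + 1)r = (5/2)r = 1/40.
Thus r = 1/100 per hour.
Plow D alone: 100 hours; plow E alone: 200/3 hours.

100 hours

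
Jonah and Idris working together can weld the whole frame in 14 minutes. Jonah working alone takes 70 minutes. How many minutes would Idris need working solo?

35/2 minutes

Combined rate is 1/14 per minute.
Known contribution: 1/70 per minute.
So Idris's rate is 1/14 − 1/70 = 2/35, meaning 35/2 minutes alone.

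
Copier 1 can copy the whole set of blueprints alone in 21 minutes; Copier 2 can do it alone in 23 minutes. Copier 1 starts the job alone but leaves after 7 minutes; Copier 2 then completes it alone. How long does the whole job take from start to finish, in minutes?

67/3 minutes

In 7 minutes Copier 1 does 7/21 = 1/3 of the job, leaving 2/3.
Copier 2 works at 1/23 per minute, so finishing takes 2/3 ÷ 1/23 = 46/3 minutes.
Total time = 7 + 46/3 = 67/3 minutes.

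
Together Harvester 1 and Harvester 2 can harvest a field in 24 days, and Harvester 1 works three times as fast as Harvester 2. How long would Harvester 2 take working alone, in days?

96 days

Let Harvester 2's rate be r; then Harvester 1's rate is 3r, so together (3 + 1)r = 4r = 1/24.
Thus r = 1/96 per day.
Harvester 2 alone: 96 days; Harvester 1 alone: 32 days.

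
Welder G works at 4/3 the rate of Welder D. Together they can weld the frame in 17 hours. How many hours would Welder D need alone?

119/3 hours

Let Welder D's rate be r; then Welder G's rate is (4/3)r, so together (4/3 + 1)r = (7/3)r = 1/17.
Thus r = 3/119 per hour.
Welder D alone: 119/3 hours; Welder G alone: 119/4 hours.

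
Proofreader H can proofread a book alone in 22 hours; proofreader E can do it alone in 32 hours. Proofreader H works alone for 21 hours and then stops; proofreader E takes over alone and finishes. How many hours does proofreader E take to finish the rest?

In 21 hours proofreader H does 21/22 of the job, leaving 1/22.
Proofreader E works at 1/32 per hour, so finishing takes 1/22 ÷ 1/32 = 16/11 hours.

16/11 hours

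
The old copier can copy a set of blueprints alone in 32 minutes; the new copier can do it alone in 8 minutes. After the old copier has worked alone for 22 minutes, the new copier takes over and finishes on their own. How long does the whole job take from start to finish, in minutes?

49/2 minutes

In 22 minutes the old copier does 22/32 = 11/16 of the job, leaving 5/16.
The new copier works at 1/8 per minute, so finishing takes 5/16 ÷ 1/8 = 5/2 minutes.
Total time = 22 + 5/2 = 49/2 minutes.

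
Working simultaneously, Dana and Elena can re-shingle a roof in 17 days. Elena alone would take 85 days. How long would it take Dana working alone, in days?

85/4 days

Combined rate is 1/17 per day.
Known contribution: 1/85 per day.
So Dana's rate is 1/17 − 1/85 = 4/85, meaning 85/4 days alone.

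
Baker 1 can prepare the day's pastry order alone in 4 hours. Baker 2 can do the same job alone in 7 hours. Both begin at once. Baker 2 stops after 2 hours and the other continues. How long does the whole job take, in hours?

In the first 2 hours the combined rate is 11/28, so 11/14 of the job is done, leaving 3/14.
After baker 2 leaves the rate is 1/4 per hour; the remaining 3/14 takes 6/7 hours.
Total = 2 + 6/7 = 20/7 hours.

20/7 hours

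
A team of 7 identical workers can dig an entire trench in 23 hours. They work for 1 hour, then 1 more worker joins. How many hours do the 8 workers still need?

77/4 hours

One worker does 1/161 of the job per hour.
After 1 hour with 7 workers, 1/23 is done (22/23 left).
With 8 workers the rate is 8/161, so the rest takes 22/23 ÷ 8/161 = 77/4 hours.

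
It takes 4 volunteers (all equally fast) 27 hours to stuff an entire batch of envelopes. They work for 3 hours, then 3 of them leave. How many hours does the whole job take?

99 hours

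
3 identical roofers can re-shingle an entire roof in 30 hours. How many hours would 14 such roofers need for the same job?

Total work is 3·30 = 90 roofer-hours.
With 14 roofers: 90/14 = 45/7 hours.

45/7 hours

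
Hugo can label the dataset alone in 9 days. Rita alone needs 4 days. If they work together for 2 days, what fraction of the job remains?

Combined rate: 1/9 + 1/4 = (4 + 9)/36 = 13/36 per day.
In 2 days they complete 2·13/36 = 13/18 of the job.
So 5/18 remains.

5/18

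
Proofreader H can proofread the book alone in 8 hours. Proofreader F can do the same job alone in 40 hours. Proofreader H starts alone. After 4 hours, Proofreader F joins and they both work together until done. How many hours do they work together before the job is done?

10/3 hours

In the first 4 hours Proofreader H alone does 4/8 = 1/2 of the job, leaving 1/2.
Once everyone is working, combined rate: 1/8 + 1/40 = (5 + 1)/40 = 6/40 = 3/20 per hour.
Remaining 1/2 at 3/20 per hour takes 10/3 hours.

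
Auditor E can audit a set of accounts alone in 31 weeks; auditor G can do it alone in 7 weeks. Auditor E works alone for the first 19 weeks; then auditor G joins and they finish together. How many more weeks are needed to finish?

In 19 weeks auditor E does 19/31 of the job, leaving 12/31.
Auditor E and auditor G together work at 38/217 per week, so finishing takes 12/31 ÷ 38/217 = 42/19 weeks.

42/19 weeks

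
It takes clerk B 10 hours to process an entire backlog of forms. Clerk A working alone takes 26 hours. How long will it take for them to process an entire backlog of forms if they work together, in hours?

Combined rate: 1/10 + 1/26 = (13 + 5)/130 = 18/130 = 9/65 per hour.
Time = 1 ÷ (9/65) = 65/9 hours.

65/9 hours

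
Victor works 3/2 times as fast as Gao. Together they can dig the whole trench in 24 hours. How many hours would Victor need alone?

Let Gao's rate be r; then Victor's rate is (3/2)r, so together (3/2 + 1)r = (5/2)r = 1/24.
Thus r = 1/60 per hour.
Gao alone: 60 hours; Victor alone: 40 hours.

40 hours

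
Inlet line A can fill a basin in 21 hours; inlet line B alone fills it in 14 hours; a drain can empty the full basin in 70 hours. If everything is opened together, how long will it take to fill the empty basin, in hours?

Net rate = 1/21 + 1/14 − 1/70 = (10 + 15 − 3)/210 = 22/210 = 11/105 per hour.
Filling time = 1 ÷ (11/105) = 105/11 hours.

105/11 hours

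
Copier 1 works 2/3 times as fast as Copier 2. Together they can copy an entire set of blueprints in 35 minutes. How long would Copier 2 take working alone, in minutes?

Let Copier 2's rate be r; then Copier 1's rate is (2/3)r, so together (2/3 + 1)r = (5/3)r = 1/35.
Thus r = 3/175 per minute.
Copier 2 alone: 175/3 minutes; Copier 1 alone: 175/2 minutes.

175/3 minutes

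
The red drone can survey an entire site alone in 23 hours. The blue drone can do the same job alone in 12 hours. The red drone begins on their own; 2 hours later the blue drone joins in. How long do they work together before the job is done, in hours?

36/5 hours

In the first 2 hours the red drone alone does 2/23 of the job, leaving 21/23.
Once everyone is working, combined rate: 1/23 + 1/12 = (12 + 23)/276 = 35/276 per hour.
Remaining 21/23 at 35/276 per hour takes 36/5 hours.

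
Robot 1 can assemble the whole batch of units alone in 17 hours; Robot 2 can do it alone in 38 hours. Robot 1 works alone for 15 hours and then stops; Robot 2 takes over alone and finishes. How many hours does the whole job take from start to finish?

331/17 hours

In 15 hours Robot 1 does 15/17 of the job, leaving 2/17.
Robot 2 works at 1/38 per hour, so finishing takes 2/17 ÷ 1/38 = 76/17 hours.
Total time = 15 + 76/17 = 331/17 hours.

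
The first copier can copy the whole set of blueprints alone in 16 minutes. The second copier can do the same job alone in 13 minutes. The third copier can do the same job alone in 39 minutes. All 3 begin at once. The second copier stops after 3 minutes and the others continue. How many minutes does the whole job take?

96/11 minutes

In the first 3 minutes the combined rate is 103/624, so 103/208 of the job is done, leaving 105/208.
After the second copier leaves the rate is 55/624 per minute; the remaining 105/208 takes 63/11 minutes.
Total = 3 + 63/11 = 96/11 minutes.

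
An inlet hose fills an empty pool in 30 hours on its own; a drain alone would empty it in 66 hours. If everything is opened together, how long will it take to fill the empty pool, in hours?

55 hours

Net rate = 1/30 − 1/66 = (11 − 5)/330 = 6/330 = 1/55 per hour.
Filling time = 1 ÷ (1/55) = 55 hours.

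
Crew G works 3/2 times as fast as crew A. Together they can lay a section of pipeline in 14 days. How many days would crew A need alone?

Let crew A's rate be r; then crew G's rate is (3/2)r, so together (3/2 + 1)r = (5/2)r = 1/14.
Thus r = 1/35 per day.
Crew A alone: 35 days; crew G alone: 70/3 days.

35 days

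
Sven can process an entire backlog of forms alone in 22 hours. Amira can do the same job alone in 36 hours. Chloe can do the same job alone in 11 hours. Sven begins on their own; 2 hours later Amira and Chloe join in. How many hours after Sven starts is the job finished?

In the first 2 hours Sven alone does 2/22 = 1/11 of the job, leaving 10/11.
Once everyone is working, combined rate: 1/22 + 1/36 + 1/11 = (18 + 11 + 36)/396 = 65/396 per hour.
Remaining 10/11 at 65/396 per hour takes 72/13 hours.
Total from the start = 2 + 72/13 = 98/13 hours.

98/13 hours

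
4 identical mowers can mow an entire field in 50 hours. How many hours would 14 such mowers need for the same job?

100/7 hours

Total work is 4·50 = 200 mower-hours.
With 14 mowers: 200/14 = 100/7 hours.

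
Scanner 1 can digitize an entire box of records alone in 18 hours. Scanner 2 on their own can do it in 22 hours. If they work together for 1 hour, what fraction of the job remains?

Combined rate: 1/18 + 1/22 = (11 + 9)/198 = 20/198 = 10/99 per hour.
In 1 hour they complete 1·10/99 = 10/99 of the job.
So 89/99 remains.

89/99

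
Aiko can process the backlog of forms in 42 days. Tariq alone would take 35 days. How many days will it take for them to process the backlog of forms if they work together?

Combined rate: 1/42 + 1/35 = (5 + 6)/210 = 11/210 per day.
Time = 1 ÷ (11/210) = 210/11 days.

210/11 days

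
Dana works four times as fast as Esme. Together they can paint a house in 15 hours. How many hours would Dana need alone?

75/4 hours

Let Esme's rate be r; then Dana's rate is 4r, so together (4 + 1)r = 5r = 1/15.
Thus r = 1/75 per hour.
Esme alone: 75 hours; Dana alone: 75/4 hours.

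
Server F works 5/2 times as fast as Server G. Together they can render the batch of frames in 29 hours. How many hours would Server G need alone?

Let Server G's rate be r; then Server F's rate is (5/2)r, so together (5/2 + 1)r = (7/2)r = 1/29.
Thus r = 2/203 per hour.
Server G alone: 203/2 hours; Server F alone: 203/5 hours.

203/2 hours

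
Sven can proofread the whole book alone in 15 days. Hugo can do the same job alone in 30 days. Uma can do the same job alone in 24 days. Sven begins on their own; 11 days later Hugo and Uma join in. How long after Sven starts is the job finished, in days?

219/17 days

In the first 11 days Sven alone does 11/15 of the job, leaving 4/15.
Once everyone is working, combined rate: 1/15 + 1/30 + 1/24 = (8 + 4 + 5)/120 = 17/120 per day.
Remaining 4/15 at 17/120 per day takes 32/17 days.
Total from the start = 11 + 32/17 = 219/17 days.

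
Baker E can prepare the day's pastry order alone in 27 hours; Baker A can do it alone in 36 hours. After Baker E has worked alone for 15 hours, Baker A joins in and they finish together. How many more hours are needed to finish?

In 15 hours Baker E does 15/27 = 5/9 of the job, leaving 4/9.
Baker E and Baker A together work at 7/108 per hour, so finishing takes 4/9 ÷ 7/108 = 48/7 hours.

48/7 hours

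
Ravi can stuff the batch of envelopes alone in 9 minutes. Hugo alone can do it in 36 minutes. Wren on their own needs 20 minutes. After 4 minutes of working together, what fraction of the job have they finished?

34/45

Combined rate: 1/9 + 1/36 + 1/20 = (20 + 5 + 9)/180 = 34/180 = 17/90 per minute.
In 4 minutes they complete 4·17/90 = 34/45 of the job.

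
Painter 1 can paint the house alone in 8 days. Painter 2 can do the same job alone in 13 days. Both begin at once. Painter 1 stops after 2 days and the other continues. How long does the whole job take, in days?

39/4 days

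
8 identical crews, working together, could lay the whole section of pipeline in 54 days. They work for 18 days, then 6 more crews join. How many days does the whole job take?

One crew does 1/432 of the job per day.
After 18 days with 8 crews, 1/3 is done (2/3 left).
With 14 crews the rate is 14/432 = 7/216, so the rest takes 2/3 ÷ 7/216 = 144/7 days.
Total = 18 + 144/7 = 270/7 days.

270/7 days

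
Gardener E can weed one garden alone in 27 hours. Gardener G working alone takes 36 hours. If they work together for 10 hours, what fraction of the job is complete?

35/54

Combined rate: 1/27 + 1/36 = (4 + 3)/108 = 7/108 per hour.
In 10 hours they complete 10·7/108 = 35/54 of the job.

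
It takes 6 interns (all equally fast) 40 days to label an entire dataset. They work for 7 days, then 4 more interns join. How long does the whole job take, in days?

One intern does 1/240 of the job per day.
After 7 days with 6 interns, 7/40 is done (33/40 left).
With 10 interns the rate is 10/240 = 1/24, so the rest takes 33/40 ÷ 1/24 = 99/5 days.
Total = 7 + 99/5 = 134/5 days.

134/5 days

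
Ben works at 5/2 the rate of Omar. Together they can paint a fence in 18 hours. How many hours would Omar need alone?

Let Omar's rate be r; then Ben's rate is (5/2)r, so together (5/2 + 1)r = (7/2)r = 1/18.
Thus r = 1/63 per hour.
Omar alone: 63 hours; Ben alone: 126/5 hours.

63 hours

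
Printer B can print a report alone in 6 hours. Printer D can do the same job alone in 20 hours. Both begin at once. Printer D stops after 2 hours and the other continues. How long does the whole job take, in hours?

In the first 2 hours the combined rate is 13/60, so 13/30 of the job is done, leaving 17/30.
After printer D leaves the rate is 1/6 per hour; the remaining 17/30 takes 17/5 hours.
Total = 2 + 17/5 = 27/5 hours.

27/5 hours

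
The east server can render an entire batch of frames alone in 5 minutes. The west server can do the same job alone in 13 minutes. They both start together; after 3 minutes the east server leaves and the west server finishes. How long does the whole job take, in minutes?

In the first 3 minutes the combined rate is 18/65, so 54/65 of the job is done, leaving 11/65.
After the east server leaves the rate is 1/13 per minute; the remaining 11/65 takes 11/5 minutes.
Total = 3 + 11/5 = 26/5 minutes.

26/5 minutes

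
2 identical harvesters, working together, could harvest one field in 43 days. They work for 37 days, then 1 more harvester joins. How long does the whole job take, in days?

One harvester does 1/86 of the job per day.
After 37 days with 2 harvesters, 37/43 is done (6/43 left).
With 3 harvesters the rate is 3/86, so the rest takes 6/43 ÷ 3/86 = 4 days.
Total = 37 + 4 = 41 days.

41 days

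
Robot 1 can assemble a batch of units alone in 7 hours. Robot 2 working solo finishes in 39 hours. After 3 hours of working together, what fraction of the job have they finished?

Combined rate: 1/7 + 1/39 = (39 + 7)/273 = 46/273 per hour.
In 3 hours they complete 3·46/273 = 46/91 of the job.

46/91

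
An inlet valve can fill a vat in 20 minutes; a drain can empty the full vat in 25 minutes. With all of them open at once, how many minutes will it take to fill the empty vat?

Net rate = 1/20 − 1/25 = (5 − 4)/100 = 1/100 per minute.
Filling time = 1 ÷ (1/100) = 100 minutes.

100 minutes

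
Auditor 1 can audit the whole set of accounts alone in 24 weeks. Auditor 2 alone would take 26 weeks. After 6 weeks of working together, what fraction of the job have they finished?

25/52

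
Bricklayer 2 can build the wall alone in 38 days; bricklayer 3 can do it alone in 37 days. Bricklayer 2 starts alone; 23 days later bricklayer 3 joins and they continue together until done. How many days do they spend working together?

In 23 days bricklayer 2 does 23/38 of the job, leaving 15/38.
Bricklayer 2 and bricklayer 3 together work at 75/1406 per day, so finishing takes 15/38 ÷ 75/1406 = 37/5 days.

37/5 days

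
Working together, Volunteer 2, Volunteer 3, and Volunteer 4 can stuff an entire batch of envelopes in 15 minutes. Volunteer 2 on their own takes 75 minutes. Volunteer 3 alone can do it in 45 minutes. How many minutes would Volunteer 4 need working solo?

225/7 minutes

Combined rate is 1/15 per minute.
Known contribution: 1/75 + 1/45 = (3 + 5)/225 = 8/225 per minute.
So Volunteer 4's rate is 1/15 − 8/225 = 7/225, meaning 225/7 minutes alone.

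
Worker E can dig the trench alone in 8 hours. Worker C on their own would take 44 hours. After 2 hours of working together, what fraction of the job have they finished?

13/44

Combined rate: 1/8 + 1/44 = (11 + 2)/88 = 13/88 per hour.
In 2 hours they complete 2·13/88 = 13/44 of the job.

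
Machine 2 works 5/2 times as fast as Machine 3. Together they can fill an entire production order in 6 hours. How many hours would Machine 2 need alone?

42/5 hours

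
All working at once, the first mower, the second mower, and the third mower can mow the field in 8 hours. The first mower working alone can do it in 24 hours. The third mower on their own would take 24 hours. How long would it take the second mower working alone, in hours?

24 hours

Combined rate is 1/8 per hour.
Known contribution: 1/24 + 1/24 = (1 + 1)/24 = 2/24 = 1/12 per hour.
So the second mower's rate is 1/8 − 1/12 = 1/24, meaning 24 hours alone.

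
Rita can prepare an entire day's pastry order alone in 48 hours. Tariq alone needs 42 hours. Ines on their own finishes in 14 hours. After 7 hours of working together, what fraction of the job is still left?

Combined rate: 1/48 + 1/42 + 1/14 = (7 + 8 + 24)/336 = 39/336 = 13/112 per hour.
In 7 hours they complete 7·13/112 = 13/16 of the job.
So 3/16 remains.

3/16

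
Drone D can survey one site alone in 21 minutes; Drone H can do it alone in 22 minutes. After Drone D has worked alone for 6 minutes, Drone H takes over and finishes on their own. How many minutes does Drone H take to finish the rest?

In 6 minutes Drone D does 6/21 = 2/7 of the job, leaving 5/7.
Drone H works at 1/22 per minute, so finishing takes 5/7 ÷ 1/22 = 110/7 minutes.

110/7 minutes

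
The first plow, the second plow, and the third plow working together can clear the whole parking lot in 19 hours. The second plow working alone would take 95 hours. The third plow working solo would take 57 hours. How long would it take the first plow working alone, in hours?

285/7 hours

Combined rate is 1/19 per hour.
Known contribution: 1/95 + 1/57 = (3 + 5)/285 = 8/285 per hour.
So the first plow's rate is 1/19 − 8/285 = 7/285, meaning 285/7 hours alone.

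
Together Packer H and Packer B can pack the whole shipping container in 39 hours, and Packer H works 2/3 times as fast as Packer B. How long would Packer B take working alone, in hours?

65 hours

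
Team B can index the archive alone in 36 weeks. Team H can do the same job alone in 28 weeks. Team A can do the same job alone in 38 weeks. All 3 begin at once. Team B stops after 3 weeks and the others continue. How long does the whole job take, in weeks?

133/9 weeks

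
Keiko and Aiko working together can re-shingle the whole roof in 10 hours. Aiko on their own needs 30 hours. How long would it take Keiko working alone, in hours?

15 hours

Combined rate is 1/10 per hour.
Known contribution: 1/30 per hour.
So Keiko's rate is 1/10 − 1/30 = 1/15, meaning 15 hours alone.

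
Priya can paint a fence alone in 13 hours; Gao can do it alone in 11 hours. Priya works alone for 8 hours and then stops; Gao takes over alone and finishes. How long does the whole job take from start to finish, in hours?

159/13 hours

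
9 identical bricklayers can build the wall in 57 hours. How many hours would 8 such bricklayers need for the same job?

513/8 hours

Total work is 9·57 = 513 bricklayer-hours.
With 8 bricklayers: 513/8 hours.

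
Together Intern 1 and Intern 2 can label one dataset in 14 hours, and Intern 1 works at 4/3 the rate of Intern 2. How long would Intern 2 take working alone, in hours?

98/3 hours

Let Intern 2's rate be r; then Intern 1's rate is (4/3)r, so together (4/3 + 1)r = (7/3)r = 1/14.
Thus r = 3/98 per hour.
Intern 2 alone: 98/3 hours; Intern 1 alone: 49/2 hours.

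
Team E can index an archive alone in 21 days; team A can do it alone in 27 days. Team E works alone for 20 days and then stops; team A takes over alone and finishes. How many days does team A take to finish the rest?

In 20 days team E does 20/21 of the job, leaving 1/21.
Team A works at 1/27 per day, so finishing takes 1/21 ÷ 1/27 = 9/7 days.

9/7 days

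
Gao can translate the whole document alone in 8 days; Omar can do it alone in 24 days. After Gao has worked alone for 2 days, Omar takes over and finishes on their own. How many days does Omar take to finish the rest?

18 days

In 2 days Gao does 2/8 = 1/4 of the job, leaving 3/4.
Omar works at 1/24 per day, so finishing takes 3/4 ÷ 1/24 = 18 days.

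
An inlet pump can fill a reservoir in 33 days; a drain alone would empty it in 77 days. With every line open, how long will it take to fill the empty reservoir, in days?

231/4 days

Net rate = 1/33 − 1/77 = (7 − 3)/231 = 4/231 per day.
Filling time = 1 ÷ (4/231) = 231/4 days.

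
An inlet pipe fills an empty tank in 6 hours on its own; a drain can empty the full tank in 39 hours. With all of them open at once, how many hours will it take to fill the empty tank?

78/11 hours

Net rate = 1/6 − 1/39 = (13 − 2)/78 = 11/78 per hour.
Filling time = 1 ÷ (11/78) = 78/11 hours.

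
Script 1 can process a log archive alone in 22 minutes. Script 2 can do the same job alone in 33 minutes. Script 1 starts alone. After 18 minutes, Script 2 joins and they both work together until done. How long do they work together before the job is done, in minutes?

12/5 minutes

In the first 18 minutes Script 1 alone does 18/22 = 9/11 of the job, leaving 2/11.
Once everyone is working, combined rate: 1/22 + 1/33 = (3 + 2)/66 = 5/66 per minute.
Remaining 2/11 at 5/66 per minute takes 12/5 minutes.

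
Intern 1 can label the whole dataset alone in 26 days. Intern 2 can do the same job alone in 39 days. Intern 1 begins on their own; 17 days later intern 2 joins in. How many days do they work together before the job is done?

27/5 days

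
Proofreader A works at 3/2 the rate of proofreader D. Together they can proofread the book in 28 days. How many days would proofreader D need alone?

Let proofreader D's rate be r; then proofreader A's rate is (3/2)r, so together (3/2 + 1)r = (5/2)r = 1/28.
Thus r = 1/70 per day.
Proofreader D alone: 70 days; proofreader A alone: 140/3 days.

70 days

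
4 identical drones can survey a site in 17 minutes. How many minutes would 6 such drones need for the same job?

34/3 minutes

Total work is 4·17 = 68 drone-minutes.
With 6 drones: 68/6 = 34/3 minutes.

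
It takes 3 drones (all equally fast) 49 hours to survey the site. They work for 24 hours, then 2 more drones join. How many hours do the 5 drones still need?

One drone does 1/147 of the job per hour.
After 24 hours with 3 drones, 24/49 is done (25/49 left).
With 5 drones the rate is 5/147, so the rest takes 25/49 ÷ 5/147 = 15 hours.

15 hours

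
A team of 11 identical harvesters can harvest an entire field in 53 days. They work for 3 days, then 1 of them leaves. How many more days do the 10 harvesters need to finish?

55 days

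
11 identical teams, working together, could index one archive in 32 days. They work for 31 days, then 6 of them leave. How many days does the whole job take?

166/5 days

One team does 1/352 of the job per day.
After 31 days with 11 teams, 31/32 is done (1/32 left).
With 5 teams the rate is 5/352, so the rest takes 1/32 ÷ 5/352 = 11/5 days.
Total = 31 + 11/5 = 166/5 days.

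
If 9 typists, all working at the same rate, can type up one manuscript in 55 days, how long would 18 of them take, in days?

55/2 days

Total work is 9·55 = 495 typist-days.
With 18 typists: 495/18 = 55/2 days.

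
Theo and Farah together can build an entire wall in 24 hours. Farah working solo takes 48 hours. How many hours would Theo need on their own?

48 hours

Combined rate is 1/24 per hour.
Known contribution: 1/48 per hour.
So Theo's rate is 1/24 − 1/48 = 1/48, meaning 48 hours alone.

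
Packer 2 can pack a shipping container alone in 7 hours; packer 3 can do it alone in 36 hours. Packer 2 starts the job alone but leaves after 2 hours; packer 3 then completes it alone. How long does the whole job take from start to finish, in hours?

In 2 hours packer 2 does 2/7 of the job, leaving 5/7.
Packer 3 works at 1/36 per hour, so finishing takes 5/7 ÷ 1/36 = 180/7 hours.
Total time = 2 + 180/7 = 194/7 hours.

194/7 hours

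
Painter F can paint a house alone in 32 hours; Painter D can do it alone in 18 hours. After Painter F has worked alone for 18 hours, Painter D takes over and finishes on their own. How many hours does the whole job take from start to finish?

In 18 hours Painter F does 18/32 = 9/16 of the job, leaving 7/16.
Painter D works at 1/18 per hour, so finishing takes 7/16 ÷ 1/18 = 63/8 hours.
Total time = 18 + 63/8 = 207/8 hours.

207/8 hours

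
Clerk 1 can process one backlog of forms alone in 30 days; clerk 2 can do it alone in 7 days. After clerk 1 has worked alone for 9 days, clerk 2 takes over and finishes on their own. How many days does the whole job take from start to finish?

139/10 days

In 9 days clerk 1 does 9/30 = 3/10 of the job, leaving 7/10.
Clerk 2 works at 1/7 per day, so finishing takes 7/10 ÷ 1/7 = 49/10 days.
Total time = 9 + 49/10 = 139/10 days.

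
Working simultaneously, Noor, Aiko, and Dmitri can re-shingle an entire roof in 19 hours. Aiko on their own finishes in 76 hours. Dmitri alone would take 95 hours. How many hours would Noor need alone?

Combined rate is 1/19 per hour.
Known contribution: 1/76 + 1/95 = (5 + 4)/380 = 9/380 per hour.
So Noor's rate is 1/19 − 9/380 = 11/380, meaning 380/11 hours alone.

380/11 hours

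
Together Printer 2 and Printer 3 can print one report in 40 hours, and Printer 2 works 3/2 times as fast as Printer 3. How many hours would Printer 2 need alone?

Let Printer 3's rate be r; then Printer 2's rate is (3/2)r, so together (3/2 + 1)r = (5/2)r = 1/40.
Thus r = 1/100 per hour.
Printer 3 alone: 100 hours; Printer 2 alone: 200/3 hours.

200/3 hours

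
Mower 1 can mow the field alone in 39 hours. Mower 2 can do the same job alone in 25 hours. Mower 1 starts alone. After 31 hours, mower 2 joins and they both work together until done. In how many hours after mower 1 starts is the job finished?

273/8 hours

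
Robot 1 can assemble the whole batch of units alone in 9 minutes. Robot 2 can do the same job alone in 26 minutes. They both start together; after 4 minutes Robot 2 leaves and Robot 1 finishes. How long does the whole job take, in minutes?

In the first 4 minutes the combined rate is 35/234, so 70/117 of the job is done, leaving 47/117.
After Robot 2 leaves the rate is 1/9 per minute; the remaining 47/117 takes 47/13 minutes.
Total = 4 + 47/13 = 99/13 minutes.

99/13 minutes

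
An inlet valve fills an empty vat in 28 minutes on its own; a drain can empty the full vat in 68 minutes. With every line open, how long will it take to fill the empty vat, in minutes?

238/5 minutes

Net rate = 1/28 − 1/68 = (17 − 7)/476 = 10/476 = 5/238 per minute.
Filling time = 1 ÷ (5/238) = 238/5 minutes.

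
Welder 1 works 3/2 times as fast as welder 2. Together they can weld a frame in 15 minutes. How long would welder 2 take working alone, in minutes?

Let welder 2's rate be r; then welder 1's rate is (3/2)r, so together (3/2 + 1)r = (5/2)r = 1/15.
Thus r = 2/75 per minute.
Welder 2 alone: 75/2 minutes; welder 1 alone: 25 minutes.

75/2 minutes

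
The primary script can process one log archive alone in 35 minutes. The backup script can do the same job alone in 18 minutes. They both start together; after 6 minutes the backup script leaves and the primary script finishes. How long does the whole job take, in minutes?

70/3 minutes

In the first 6 minutes the combined rate is 53/630, so 53/105 of the job is done, leaving 52/105.
After the backup script leaves the rate is 1/35 per minute; the remaining 52/105 takes 52/3 minutes.
Total = 6 + 52/3 = 70/3 minutes.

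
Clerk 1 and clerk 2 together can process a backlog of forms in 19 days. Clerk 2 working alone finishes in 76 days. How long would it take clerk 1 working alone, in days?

76/3 days

Combined rate is 1/19 per day.
Known contribution: 1/76 per day.
So clerk 1's rate is 1/19 − 1/76 = 3/76, meaning 76/3 days alone.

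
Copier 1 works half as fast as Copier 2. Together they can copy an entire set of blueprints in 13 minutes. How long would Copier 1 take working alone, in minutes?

Let Copier 2's rate be r; then Copier 1's rate is (1/2)r, so together (1/2 + 1)r = (3/2)r = 1/13.
Thus r = 2/39 per minute.
Copier 2 alone: 39/2 minutes; Copier 1 alone: 39 minutes.

39 minutes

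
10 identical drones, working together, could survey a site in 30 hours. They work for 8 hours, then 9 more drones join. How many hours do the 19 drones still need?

One drone does 1/300 of the job per hour.
After 8 hours with 10 drones, 4/15 is done (11/15 left).
With 19 drones the rate is 19/300, so the rest takes 11/15 ÷ 19/300 = 220/19 hours.

220/19 hours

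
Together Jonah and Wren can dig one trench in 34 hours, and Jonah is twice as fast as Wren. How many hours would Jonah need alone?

51 hours

Let Wren's rate be r; then Jonah's rate is 2r, so together (2 + 1)r = 3r = 1/34.
Thus r = 1/102 per hour.
Wren alone: 102 hours; Jonah alone: 51 hours.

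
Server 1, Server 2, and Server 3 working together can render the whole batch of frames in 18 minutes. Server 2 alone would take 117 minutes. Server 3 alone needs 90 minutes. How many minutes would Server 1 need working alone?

195/7 minutes

Combined rate is 1/18 per minute.
Known contribution: 1/117 + 1/90 = (10 + 13)/1170 = 23/1170 per minute.
So Server 1's rate is 1/18 − 23/1170 = 7/195, meaning 195/7 minutes alone.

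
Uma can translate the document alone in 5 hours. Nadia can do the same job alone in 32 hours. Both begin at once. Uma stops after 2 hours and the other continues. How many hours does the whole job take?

In the first 2 hours the combined rate is 37/160, so 37/80 of the job is done, leaving 43/80.
After Uma leaves the rate is 1/32 per hour; the remaining 43/80 takes 86/5 hours.
Total = 2 + 86/5 = 96/5 hours.

96/5 hours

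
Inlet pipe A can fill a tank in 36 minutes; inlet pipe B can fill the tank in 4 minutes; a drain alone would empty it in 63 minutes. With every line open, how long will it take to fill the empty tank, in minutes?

Net rate = 1/36 + 1/4 − 1/63 = (7 + 63 − 4)/252 = 66/252 = 11/42 per minute.
Filling time = 1 ÷ (11/42) = 42/11 minutes.

42/11 minutes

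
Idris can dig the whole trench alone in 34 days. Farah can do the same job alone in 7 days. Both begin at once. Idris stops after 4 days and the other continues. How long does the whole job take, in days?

105/17 days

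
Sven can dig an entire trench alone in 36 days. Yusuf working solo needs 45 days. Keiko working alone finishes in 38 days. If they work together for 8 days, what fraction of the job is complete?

Combined rate: 1/36 + 1/45 + 1/38 = (95 + 76 + 90)/3420 = 261/3420 = 29/380 per day.
In 8 days they complete 8·29/380 = 58/95 of the job.

58/95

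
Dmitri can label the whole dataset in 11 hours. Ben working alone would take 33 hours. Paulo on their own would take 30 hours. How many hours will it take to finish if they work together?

110/17 hours

Combined rate: 1/11 + 1/33 + 1/30 = (30 + 10 + 11)/330 = 51/330 = 17/110 per hour.
Time = 1 ÷ (17/110) = 110/17 hours.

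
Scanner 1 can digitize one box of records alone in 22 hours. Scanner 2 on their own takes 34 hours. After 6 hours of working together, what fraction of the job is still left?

103/187

Combined rate: 1/22 + 1/34 = (17 + 11)/374 = 28/374 = 14/187 per hour.
In 6 hours they complete 6·14/187 = 84/187 of the job.
So 103/187 remains.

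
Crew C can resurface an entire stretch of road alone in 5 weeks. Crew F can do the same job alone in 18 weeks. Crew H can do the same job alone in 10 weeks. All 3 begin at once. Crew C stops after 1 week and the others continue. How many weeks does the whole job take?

In the first 1 week the combined rate is 16/45, so 16/45 of the job is done, leaving 29/45.
After Crew C leaves the rate is 7/45 per week; the remaining 29/45 takes 29/7 weeks.
Total = 1 + 29/7 = 36/7 weeks.

36/7 weeks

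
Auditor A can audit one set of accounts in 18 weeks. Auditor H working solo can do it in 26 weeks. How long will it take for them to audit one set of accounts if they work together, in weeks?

117/11 weeks

With two workers the combined time is the product over the sum: 18·26/(18+26) = 468/44 = 117/11 weeks.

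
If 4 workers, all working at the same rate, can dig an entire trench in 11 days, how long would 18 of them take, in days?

Total work is 4·11 = 44 worker-days.
With 18 workers: 44/18 = 22/9 days.

22/9 days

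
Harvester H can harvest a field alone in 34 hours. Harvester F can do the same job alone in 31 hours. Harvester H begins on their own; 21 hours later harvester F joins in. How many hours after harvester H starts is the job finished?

136/5 hours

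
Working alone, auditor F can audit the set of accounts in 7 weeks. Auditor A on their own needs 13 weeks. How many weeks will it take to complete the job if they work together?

91/20 weeks

Combined rate: 1/7 + 1/13 = (13 + 7)/91 = 20/91 per week.
Time = 1 ÷ (20/91) = 91/20 weeks.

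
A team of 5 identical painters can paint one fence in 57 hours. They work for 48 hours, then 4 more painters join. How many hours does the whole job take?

53 hours

One painter does 1/285 of the job per hour.
After 48 hours with 5 painters, 16/19 is done (3/19 left).
With 9 painters the rate is 9/285 = 3/95, so the rest takes 3/19 ÷ 3/95 = 5 hours.
Total = 48 + 5 = 53 hours.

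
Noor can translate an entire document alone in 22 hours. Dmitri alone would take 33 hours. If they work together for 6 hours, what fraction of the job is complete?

5/11

Combined rate: 1/22 + 1/33 = (3 + 2)/66 = 5/66 per hour.
In 6 hours they complete 6·5/66 = 5/11 of the job.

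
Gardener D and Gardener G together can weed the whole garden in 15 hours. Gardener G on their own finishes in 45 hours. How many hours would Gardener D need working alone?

Combined rate is 1/15 per hour.
Known contribution: 1/45 per hour.
So Gardener D's rate is 1/15 − 1/45 = 2/45, meaning 45/2 hours alone.

45/2 hours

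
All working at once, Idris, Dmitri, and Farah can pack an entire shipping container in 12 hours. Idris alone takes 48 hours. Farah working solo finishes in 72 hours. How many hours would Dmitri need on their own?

144/7 hours

Combined rate is 1/12 per hour.
Known contribution: 1/48 + 1/72 = (3 + 2)/144 = 5/144 per hour.
So Dmitri's rate is 1/12 − 5/144 = 7/144, meaning 144/7 hours alone.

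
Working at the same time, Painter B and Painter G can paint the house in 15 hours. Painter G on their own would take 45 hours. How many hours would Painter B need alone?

45/2 hours

Combined rate is 1/15 per hour.
Known contribution: 1/45 per hour.
So Painter B's rate is 1/15 − 1/45 = 2/45, meaning 45/2 hours alone.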